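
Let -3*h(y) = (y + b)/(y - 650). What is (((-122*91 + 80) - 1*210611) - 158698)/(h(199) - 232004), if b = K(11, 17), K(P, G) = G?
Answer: 24504183/14947676 ≈ 1.6393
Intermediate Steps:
b = 17
h(y) = -(17 + y)/(3*(-650 + y)) (h(y) = -(y + 17)/(3*(y - 650)) = -(17 + y)/(3*(-650 + y)))
(((-122*91 + 80) - 1*210611) - 158698)/(h(199) - 232004) = (((-122*91 + 80) - 1*210611) - 158698)/((-17 - 1*199)/(3*(-650 + 199)) - 232004) = (((-11102 + 80) - 210611) - 158698)/((⅓)*(-17 - 199)/(-451) - 232004) = ((-11022 - 210611) - 158698)/((⅓)*(-1/451)*(-216) - 232004) = (-221633 - 158698)/(72/451 - 232004) = -380331/(-104633732/451) = -380331*(-451/104633732) = 24504183/14947676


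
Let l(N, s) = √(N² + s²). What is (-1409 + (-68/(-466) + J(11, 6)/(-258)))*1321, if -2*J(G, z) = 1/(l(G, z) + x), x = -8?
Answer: -5202323554145/2795301 + 1321*√157/47988 ≈ -1.8611e+6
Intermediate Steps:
J(G, z) = -1/(2*(-8 + √(G² + z²))) (J(G, z) = -1/(2*(√(G² + z²) - 8)) = -1/(2*(-8 + √(G² + z²))))
(-1409 + (-68/(-466) + J(11, 6)/(-258)))*1321 = (-1409 + (-68/(-466) - 1/(-16 + 2*√(11² + 6²))/(-258)))*1321 = (-1409 + (-68*(-1/466) - 1/(-16 + 2*√(121 + 36))*(-1/258)))*1321 = (-1409 + (34/233 - 1/(-16 + 2*√157)*(-1/258)))*1321 = (-1409 + (34/233 + 1/(258*(-16 + 2*√157))))*1321 = (-328263/233 + 1/(258*(-16 + 2*√157)))*1321 = -433635423/233 + 1321/(258*(-16 + 2*√157))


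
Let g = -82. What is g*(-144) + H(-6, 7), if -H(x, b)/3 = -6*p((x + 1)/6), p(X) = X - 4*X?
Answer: 11853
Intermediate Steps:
p(X) = -3*X (p(X) = X - 4*X = -3*X)
H(x, b) = -9 - 9*x (H(x, b) = -(-18)*(-3*(x + 1)/6) = -(-18)*(-3*(1 + x)/6) = -(-18)*(-3*(⅙ + x/6)) = -(-18)*(-½ - x/2) = -3*(3 + 3*x) = -9 - 9*x)
g*(-144) + H(-6, 7) = -82*(-144) + (-9 - 9*(-6)) = 11808 + (-9 + 54) = 11808 + 45 = 11853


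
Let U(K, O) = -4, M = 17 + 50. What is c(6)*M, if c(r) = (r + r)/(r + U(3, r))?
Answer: 402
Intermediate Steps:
M = 67
c(r) = 2*r/(-4 + r) (c(r) = (r + r)/(r - 4) = (2*r)/(-4 + r) = 2*r/(-4 + r))
c(6)*M = (2*6/(-4 + 6))*67 = (2*6/2)*67 = (2*6*(½))*67 = 6*67 = 402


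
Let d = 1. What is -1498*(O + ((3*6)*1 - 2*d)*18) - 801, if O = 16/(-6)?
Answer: -1284691/3 ≈ -4.2823e+5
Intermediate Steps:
O = -8/3 (O = 16*(-⅙) = -8/3 ≈ -2.6667)
-1498*(O + ((3*6)*1 - 2*d)*18) - 801 = -1498*(-8/3 + ((3*6)*1 - 2*1)*18) - 801 = -1498*(-8/3 + (18*1 - 2)*18) - 801 = -1498*(-8/3 + (18 - 2)*18) - 801 = -1498*(-8/3 + 16*18) - 801 = -1498*(-8/3 + 288) - 801 = -1498*856/3 - 801 = -1282288/3 - 801 = -1284691/3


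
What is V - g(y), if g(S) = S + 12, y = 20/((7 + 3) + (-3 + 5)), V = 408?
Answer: 1183/3 ≈ 394.33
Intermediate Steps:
y = 5/3 (y = 20/(10 + 2) = 20/12 = 20*(1/12) = 5/3 ≈ 1.6667)
g(S) = 12 + S
V - g(y) = 408 - (12 + 5/3) = 408 - 1*41/3 = 408 - 41/3 = 1183/3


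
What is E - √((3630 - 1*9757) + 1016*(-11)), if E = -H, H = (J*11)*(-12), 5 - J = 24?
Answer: -2508 - 11*I*√143 ≈ -2508.0 - 131.54*I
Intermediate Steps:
J = -19 (J = 5 - 1*24 = 5 - 24 = -19)
H = 2508 (H = -19*11*(-12) = -209*(-12) = 2508)
E = -2508 (E = -1*2508 = -2508)
E - √((3630 - 1*9757) + 1016*(-11)) = -2508 - √((3630 - 1*9757) + 1016*(-11)) = -2508 - √((3630 - 9757) - 11176) = -2508 - √(-6127 - 11176) = -2508 - √(-17303) = -2508 - 11*I*√143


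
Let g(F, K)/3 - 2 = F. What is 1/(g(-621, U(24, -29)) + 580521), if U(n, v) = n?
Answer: 1/578664 ≈ 1.7281e-6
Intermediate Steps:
g(F, K) = 6 + 3*F
1/(g(-621, U(24, -29)) + 580521) = 1/((6 + 3*(-621)) + 580521) = 1/((6 - 1863) + 580521) = 1/(-1857 + 580521) = 1/578664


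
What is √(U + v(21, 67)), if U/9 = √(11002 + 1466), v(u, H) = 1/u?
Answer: √(21 + 7938*√3117)/21 ≈ 31.702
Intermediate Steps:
U = 18*√3117 (U = 9*√(11002 + 1466) = 9*√12468 = 9*(2*√3117) = 18*√3117 ≈ 1004.9)
√(U + v(21, 67)) = √(18*√3117 + 1/21) = √(1/21 + 18*√3117)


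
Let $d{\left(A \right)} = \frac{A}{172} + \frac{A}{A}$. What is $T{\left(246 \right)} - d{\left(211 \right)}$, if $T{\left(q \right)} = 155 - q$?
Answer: $- \frac{16035}{172} \approx -93.227$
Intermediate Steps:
$d{\left(A \right)} = 1 + \frac{A}{172}$ ($d{\left(A \right)} = A \frac{1}{172} + 1 = \frac{A}{172} + 1 = 1 + \frac{A}{172}$)
$T{\left(246 \right)} - d{\left(211 \right)} = \left(155 - 246\right) - \left(1 + \frac{1}{172} \cdot 211\right) = \left(155 - 246\right) - \left(1 + \frac{211}{172}\right) = -91 - \frac{383}{172} = - \frac{16035}{172}$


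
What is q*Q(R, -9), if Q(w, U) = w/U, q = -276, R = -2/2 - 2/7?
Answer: -276/7 ≈ -39.429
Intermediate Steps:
R = -9/7 (R = -2*½ - 2*⅐ = -1 - 2/7 = -9/7 ≈ -1.2857)
q*Q(R, -9) = -(-2484)/(7*(-9)) = -(-2484)*(-1)/(7*9) = -276*⅐ = -276/7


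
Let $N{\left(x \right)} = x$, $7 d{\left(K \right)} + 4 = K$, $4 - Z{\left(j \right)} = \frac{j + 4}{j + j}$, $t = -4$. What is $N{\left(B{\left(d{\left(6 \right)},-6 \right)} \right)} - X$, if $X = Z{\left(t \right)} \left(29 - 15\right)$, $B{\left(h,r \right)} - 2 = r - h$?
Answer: $- \frac{422}{7} \approx -60.286$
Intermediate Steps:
$Z{\left(j \right)} = 4 - \frac{4 + j}{2 j}$ ($Z{\left(j \right)} = 4 - \frac{j + 4}{j + j} = 4 - \frac{4 + j}{2 j}$)
$d{\left(K \right)} = - \frac{4}{7} + \frac{K}{7}$
$B{\left(h,r \right)} = 2 + r - h$ ($B{\left(h,r \right)} = 2 - \left(h - r\right) = 2 + r - h$)
$X = 56$ ($X = \left(\frac{7}{2} - \frac{2}{-4}\right) \left(29 - 15\right) = \left(\frac{7}{2} - - \frac{1}{2}\right) 14 = \left(\frac{7}{2} + \frac{1}{2}\right) 14 = 4 \cdot 14 = 56$)
$N{\left(B{\left(d{\left(6 \right)},-6 \right)} \right)} - X = \left(2 - 6 - \left(- \frac{4}{7} + \frac{1}{7} \cdot 6\right)\right) - 56 = \left(2 - 6 - \left(- \frac{4}{7} + \frac{6}{7}\right)\right) - 56 = \left(2 - 6 - \frac{2}{7}\right) - 56 = - \frac{30}{7} - 56 = - \frac{422}{7}$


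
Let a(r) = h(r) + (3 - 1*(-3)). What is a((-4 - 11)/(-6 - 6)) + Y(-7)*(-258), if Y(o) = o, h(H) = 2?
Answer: 1814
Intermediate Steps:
a(r) = 8 (a(r) = 2 + (3 - 1*(-3)) = 2 + (3 + 3) = 2 + 6 = 8)
a((-4 - 11)/(-6 - 6)) + Y(-7)*(-258) = 8 - 7*(-258) = 8 + 1806 = 1814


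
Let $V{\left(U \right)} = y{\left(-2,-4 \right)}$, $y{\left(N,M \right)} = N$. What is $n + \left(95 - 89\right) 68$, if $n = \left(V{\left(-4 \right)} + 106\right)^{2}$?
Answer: $11224$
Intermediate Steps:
$V{\left(U \right)} = -2$
$n = 10816$ ($n = \left(-2 + 106\right)^{2} = 104^{2} = 10816$)
$n + \left(95 - 89\right) 68 = 10816 + \left(95 - 89\right) 68 = 10816 + 6 \cdot 68 = 10816 + 408 = 11224$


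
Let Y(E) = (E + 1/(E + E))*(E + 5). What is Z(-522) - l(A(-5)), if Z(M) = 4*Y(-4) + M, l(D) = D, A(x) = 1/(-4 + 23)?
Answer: -20465/38 ≈ -538.55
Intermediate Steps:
A(x) = 1/19
Y(E) = (5 + E)*(E + 1/(2*E)) (Y(E) = (E + 1/(2*E))*(5 + E) = (5 + E)*(E + 1/(2*E)))
Z(M) = -33/2 + M (Z(M) = 4*(½ + (-4)² + 5*(-4) + (5/2)/(-4)) + M = 4*(½ + 16 - 20 + (5/2)*(-¼)) + M = 4*(½ + 16 - 20 - 5/8) + M = 4*(-33/8) + M = -33/2 + M)
Z(-522) - l(A(-5)) = (-33/2 - 522) - 1*1/19 = -1077/2 - 1/19 = -20465/38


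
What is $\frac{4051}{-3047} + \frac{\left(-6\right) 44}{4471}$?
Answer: $- \frac{18916429}{13623137} \approx -1.3886$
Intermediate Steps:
$\frac{4051}{-3047} + \frac{\left(-6\right) 44}{4471} = 4051 \left(- \frac{1}{3047}\right) - \frac{264}{4471} = - \frac{4051}{3047} - \frac{264}{4471} = - \frac{18916429}{13623137}$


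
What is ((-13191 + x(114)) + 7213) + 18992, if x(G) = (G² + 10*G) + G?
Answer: 27264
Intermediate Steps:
x(G) = G² + 11*G
((-13191 + x(114)) + 7213) + 18992 = ((-13191 + 114*(11 + 114)) + 7213) + 18992 = ((-13191 + 114*125) + 7213) + 18992 = ((-13191 + 14250) + 7213) + 18992 = (1059 + 7213) + 18992 = 8272 + 18992 = 27264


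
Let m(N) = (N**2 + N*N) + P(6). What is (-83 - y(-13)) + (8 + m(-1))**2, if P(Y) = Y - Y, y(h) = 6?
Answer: 11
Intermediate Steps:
P(Y) = 0
m(N) = 2*N**2 (m(N) = (N**2 + N*N) + 0 = (N**2 + N**2) + 0 = 2*N**2 + 0 = 2*N**2)
(-83 - y(-13)) + (8 + m(-1))**2 = (-83 - 1*6) + (8 + 2*(-1)**2)**2 = (-83 - 6) + (8 + 2*1)**2 = -89 + (8 + 2)**2 = -89 + 10**2 = -89 + 100 = 11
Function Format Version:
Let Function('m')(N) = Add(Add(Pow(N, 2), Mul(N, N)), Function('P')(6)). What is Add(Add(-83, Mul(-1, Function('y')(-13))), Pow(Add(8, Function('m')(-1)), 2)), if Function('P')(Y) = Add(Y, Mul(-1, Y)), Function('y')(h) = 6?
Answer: 11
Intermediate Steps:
Function('P')(Y) = 0
Function('m')(N) = Mul(2, Pow(N, 2)) (Function('m')(N) = Add(Add(Pow(N, 2), Mul(N, N)), 0) = Add(Add(Pow(N, 2), Pow(N, 2)), 0) = Add(Mul(2, Pow(N, 2)), 0) = Mul(2, Pow(N, 2)))
Add(Add(-83, Mul(-1, Function('y')(-13))), Pow(Add(8, Function('m')(-1)), 2)) = Add(Add(-83, Mul(-1, 6)), Pow(Add(8, Mul(2, Pow(-1, 2))), 2)) = Add(Add(-83, -6), Pow(Add(8, Mul(2, 1)), 2)) = Add(-89, Pow(Add(8, 2), 2)) = Add(-89, Pow(10, 2)) = Add(-89, 100) = 11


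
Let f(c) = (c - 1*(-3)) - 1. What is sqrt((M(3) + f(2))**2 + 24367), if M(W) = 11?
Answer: 4*sqrt(1537) ≈ 156.82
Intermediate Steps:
f(c) = 2 + c (f(c) = (c + 3) - 1 = (3 + c) - 1 = 2 + c)
sqrt((M(3) + f(2))**2 + 24367) = sqrt((11 + (2 + 2))**2 + 24367) = sqrt((11 + 4)**2 + 24367) = sqrt(15**2 + 24367) = sqrt(225 + 24367) = sqrt(24592) = 4*sqrt(1537)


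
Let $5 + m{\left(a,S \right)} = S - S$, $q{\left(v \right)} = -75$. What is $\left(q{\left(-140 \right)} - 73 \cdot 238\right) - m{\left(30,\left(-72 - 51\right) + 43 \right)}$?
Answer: $-17444$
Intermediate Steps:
$m{\left(a,S \right)} = -5$ ($m{\left(a,S \right)} = -5 + \left(S - S\right) = -5 + 0 = -5$)
$\left(q{\left(-140 \right)} - 73 \cdot 238\right) - m{\left(30,\left(-72 - 51\right) + 43 \right)} = \left(-75 - 73 \cdot 238\right) - -5 = \left(-75 - 17374\right) + 5 = -17449 + 5 = -17444$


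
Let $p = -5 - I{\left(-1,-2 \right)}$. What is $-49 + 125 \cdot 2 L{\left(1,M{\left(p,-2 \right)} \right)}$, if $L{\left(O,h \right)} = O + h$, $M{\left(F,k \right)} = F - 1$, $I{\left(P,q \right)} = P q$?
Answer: $-1799$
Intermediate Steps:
$p = -7$ ($p = -5 - \left(-1\right) \left(-2\right) = -5 - 2 = -7$)
$M{\left(F,k \right)} = -1 + F$
$-49 + 125 \cdot 2 L{\left(1,M{\left(p,-2 \right)} \right)} = -49 + 125 \cdot 2 \left(1 - 8\right) = -49 + 125 \cdot 2 \left(-7\right) = -49 + 125 \left(-14\right) = -49 - 1750 = -1799$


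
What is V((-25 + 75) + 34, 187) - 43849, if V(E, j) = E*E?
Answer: -36793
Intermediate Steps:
V(E, j) = E²
V((-25 + 75) + 34, 187) - 43849 = ((-25 + 75) + 34)² - 43849 = (50 + 34)² - 43849 = 84² - 43849 = 7056 - 43849 = -36793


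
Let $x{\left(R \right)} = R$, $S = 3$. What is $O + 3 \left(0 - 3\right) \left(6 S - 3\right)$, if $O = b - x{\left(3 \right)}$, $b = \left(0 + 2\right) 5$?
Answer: $-128$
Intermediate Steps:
$b = 10$ ($b = 2 \cdot 5 = 10$)
$O = 7$ ($O = 10 - 3 = 7$)
$O + 3 \left(0 - 3\right) \left(6 S - 3\right) = 7 + 3 \left(0 - 3\right) \left(6 \cdot 3 - 3\right) = 7 + 3 \left(-3\right) \left(18 - 3\right) = 7 - 135 = -128$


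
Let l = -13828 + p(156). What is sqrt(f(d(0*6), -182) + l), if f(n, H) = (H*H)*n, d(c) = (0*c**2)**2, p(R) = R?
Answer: 2*I*sqrt(3418) ≈ 116.93*I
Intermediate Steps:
l = -13672 (l = -13828 + 156 = -13672)
d(c) = 0 (d(c) = 0**2 = 0)
f(n, H) = n*H**2 (f(n, H) = H**2*n = n*H**2)
sqrt(f(d(0*6), -182) + l) = sqrt(0*(-182)**2 - 13672) = sqrt(0*33124 - 13672) = sqrt(0 - 13672) = sqrt(-13672) = 2*I*sqrt(3418)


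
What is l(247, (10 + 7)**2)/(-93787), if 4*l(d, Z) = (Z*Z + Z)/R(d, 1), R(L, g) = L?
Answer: -41905/46330778 ≈ -0.00090447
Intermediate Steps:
l(d, Z) = (Z + Z**2)/(4*d) (l(d, Z) = ((Z*Z + Z)/d)/4 = ((Z**2 + Z)/d)/4 = ((Z + Z**2)/d)/4 = (Z + Z**2)/(4*d))
l(247, (10 + 7)**2)/(-93787) = ((1/4)*(10 + 7)**2*(1 + (10 + 7)**2)/247)/(-93787) = ((1/4)*17**2*(1/247)*(1 + 17**2))*(-1/93787) = ((1/4)*289*(1/247)*(1 + 289))*(-1/93787) = ((1/4)*289*(1/247)*290)*(-1/93787) = (41905/494)*(-1/93787) = -41905/46330778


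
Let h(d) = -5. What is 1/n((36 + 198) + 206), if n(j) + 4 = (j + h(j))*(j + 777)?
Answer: 1/529391 ≈ 1.8890e-6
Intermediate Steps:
n(j) = -4 + (-5 + j)*(777 + j) (n(j) = -4 + (j - 5)*(j + 777) = -4 + (-5 + j)*(777 + j))
1/n((36 + 198) + 206) = 1/(-3889 + ((36 + 198) + 206)² + 772*((36 + 198) + 206)) = 1/(-3889 + (234 + 206)² + 772*(234 + 206)) = 1/(-3889 + 440² + 772*440) = 1/(-3889 + 193600 + 339680) = 1/529391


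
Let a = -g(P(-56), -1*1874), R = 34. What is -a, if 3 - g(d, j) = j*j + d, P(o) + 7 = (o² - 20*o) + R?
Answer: -3516156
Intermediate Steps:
P(o) = 27 + o² - 20*o (P(o) = -7 + ((o² - 20*o) + 34) = -7 + (34 + o² - 20*o) = 27 + o² - 20*o)
g(d, j) = 3 - d - j² (g(d, j) = 3 - (j*j + d) = 3 - (j² + d) = 3 - (d + j²) = 3 + (-d - j²) = 3 - d - j²)
a = 3516156 (a = -(3 - (27 + (-56)² - 20*(-56)) - (-1*1874)²) = -(3 - (27 + 3136 + 1120) - 1*(-1874)²) = -(3 - 1*4283 - 1*3511876) = -(3 - 4283 - 3511876) = -1*(-3516156) = 3516156)
-a = -1*3516156 = -3516156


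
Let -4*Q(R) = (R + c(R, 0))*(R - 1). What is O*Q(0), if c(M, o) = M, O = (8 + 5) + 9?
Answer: 0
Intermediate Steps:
O = 22 (O = 13 + 9 = 22)
Q(R) = -R*(-1 + R)/2 (Q(R) = -(R + R)*(R - 1)/4 = -2*R*(-1 + R)/4 = -R*(-1 + R)/2)
O*Q(0) = 22*((½)*0*(1 - 1*0)) = 22*((½)*0*(1 + 0)) = 22*((½)*0*1) = 22*0 = 0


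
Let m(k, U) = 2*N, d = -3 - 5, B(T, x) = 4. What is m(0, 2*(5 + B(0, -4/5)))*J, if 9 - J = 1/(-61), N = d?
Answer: -8800/61 ≈ -144.26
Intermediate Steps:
d = -8
N = -8
m(k, U) = -16 (m(k, U) = 2*(-8) = -16)
J = 550/61 (J = 9 - 1/(-61) = 9 - 1*(-1/61) = 9 + 1/61 = 550/61 ≈ 9.0164)
m(0, 2*(5 + B(0, -4/5)))*J = -16*550/61 = -8800/61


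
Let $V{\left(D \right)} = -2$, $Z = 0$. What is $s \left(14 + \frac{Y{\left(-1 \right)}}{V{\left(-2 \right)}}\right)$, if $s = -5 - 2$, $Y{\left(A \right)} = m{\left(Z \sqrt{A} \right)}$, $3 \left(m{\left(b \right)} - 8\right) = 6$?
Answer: $-63$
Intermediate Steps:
$m{\left(b \right)} = 10$ ($m{\left(b \right)} = 8 + \frac{1}{3} \cdot 6 = 8 + 2 = 10$)
$Y{\left(A \right)} = 10$
$s = -7$ ($s = -5 - 2 = -7$)
$s \left(14 + \frac{Y{\left(-1 \right)}}{V{\left(-2 \right)}}\right) = - 7 \left(14 + \frac{10}{-2}\right) = - 7 \left(14 + 10 \left(- \frac{1}{2}\right)\right) = - 7 \left(14 - 5\right) = \left(-7\right) 9 = -63$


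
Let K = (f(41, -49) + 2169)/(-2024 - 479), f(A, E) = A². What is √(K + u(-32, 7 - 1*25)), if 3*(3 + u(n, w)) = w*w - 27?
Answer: √591804314/2503 ≈ 9.7191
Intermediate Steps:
u(n, w) = -12 + w²/3 (u(n, w) = -3 + (w*w - 27)/3 = -3 + (w² - 27)/3 = -3 + (-27 + w²)/3 = -3 + (-9 + w²/3) = -12 + w²/3)
K = -3850/2503 (K = (41² + 2169)/(-2024 - 479) = (1681 + 2169)/(-2503) = 3850*(-1/2503) = -3850/2503 ≈ -1.5382)
√(K + u(-32, 7 - 1*25)) = √(-3850/2503 + (-12 + (7 - 1*25)²/3)) = √(-3850/2503 + (-12 + (7 - 25)²/3)) = √(-3850/2503 + (-12 + (⅓)*(-18)²)) = √(-3850/2503 + (-12 + (⅓)*324)) = √(-3850/2503 + (-12 + 108)) = √(-3850/2503 + 96) = √(236438/2503) = √591804314/2503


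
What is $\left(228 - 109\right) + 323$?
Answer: $442$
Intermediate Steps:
$\left(228 - 109\right) + 323 = 119 + 323 = 442$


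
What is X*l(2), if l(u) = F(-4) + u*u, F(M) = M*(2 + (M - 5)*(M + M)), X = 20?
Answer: -5840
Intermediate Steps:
F(M) = M*(2 + 2*M*(-5 + M)) (F(M) = M*(2 + (-5 + M)*(2*M)) = M*(2 + 2*M*(-5 + M)))
l(u) = -296 + u² (l(u) = 2*(-4)*(1 + (-4)² - 5*(-4)) + u*u = 2*(-4)*(1 + 16 + 20) + u² = 2*(-4)*37 + u² = -296 + u²)
X*l(2) = 20*(-296 + 2²) = 20*(-296 + 4) = 20*(-292) = -5840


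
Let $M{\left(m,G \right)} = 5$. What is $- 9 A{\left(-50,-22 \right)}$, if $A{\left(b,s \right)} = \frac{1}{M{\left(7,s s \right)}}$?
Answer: $- \frac{9}{5} \approx -1.8$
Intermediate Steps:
$A{\left(b,s \right)} = \frac{1}{5}$
$- 9 A{\left(-50,-22 \right)} = \left(-9\right) \frac{1}{5} = - \frac{9}{5}$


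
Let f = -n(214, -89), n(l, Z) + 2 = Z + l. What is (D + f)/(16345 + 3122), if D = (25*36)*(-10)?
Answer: -3041/6489 ≈ -0.46864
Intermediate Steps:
n(l, Z) = -2 + Z + l (n(l, Z) = -2 + (Z + l) = -2 + Z + l)
D = -9000 (D = 900*(-10) = -9000)
f = -123 (f = -(-2 - 89 + 214) = -1*123 = -123)
(D + f)/(16345 + 3122) = (-9000 - 123)/(16345 + 3122) = -9123/19467 = -9123*1/19467 = -3041/6489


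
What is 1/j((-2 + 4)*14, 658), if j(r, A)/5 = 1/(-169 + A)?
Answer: 489/5 ≈ 97.800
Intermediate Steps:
j(r, A) = 5/(-169 + A)
1/j((-2 + 4)*14, 658) = 1/(5/(-169 + 658)) = 1/(5/489) = 489/5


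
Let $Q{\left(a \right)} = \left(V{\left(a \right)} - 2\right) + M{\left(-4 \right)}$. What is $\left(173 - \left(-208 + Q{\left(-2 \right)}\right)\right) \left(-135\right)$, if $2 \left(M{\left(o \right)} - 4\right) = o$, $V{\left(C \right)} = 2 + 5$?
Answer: $-50490$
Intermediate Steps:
$V{\left(C \right)} = 7$
$M{\left(o \right)} = 4 + \frac{o}{2}$
$Q{\left(a \right)} = 7$ ($Q{\left(a \right)} = \left(7 - 2\right) + \left(4 + \frac{1}{2} \left(-4\right)\right) = 5 + \left(4 - 2\right) = 5 + 2 = 7$)
$\left(173 - \left(-208 + Q{\left(-2 \right)}\right)\right) \left(-135\right) = \left(173 + \left(208 - 7\right)\right) \left(-135\right) = \left(173 + 201\right) \left(-135\right) = 374 \left(-135\right) = -50490$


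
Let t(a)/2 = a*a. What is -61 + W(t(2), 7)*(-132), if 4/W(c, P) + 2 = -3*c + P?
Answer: -631/19 ≈ -33.211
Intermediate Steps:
t(a) = 2*a² (t(a) = 2*(a*a) = 2*a²)
W(c, P) = 4/(-2 + P - 3*c) (W(c, P) = 4/(-2 + (-3*c + P)) = 4/(-2 + (P - 3*c)) = 4/(-2 + P - 3*c))
-61 + W(t(2), 7)*(-132) = -61 - 4/(2 - 1*7 + 3*(2*2²))*(-132) = -61 - 4/(2 - 7 + 3*(2*4))*(-132) = -61 - 4/(2 - 7 + 3*8)*(-132) = -61 - 4/(2 - 7 + 24)*(-132) = -61 - 4/19*(-132) = -61 + 528/19 = -631/19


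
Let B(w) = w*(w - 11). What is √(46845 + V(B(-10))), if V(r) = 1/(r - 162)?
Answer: 7*√137667/12 ≈ 216.44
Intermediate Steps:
B(w) = w*(-11 + w)
V(r) = 1/(-162 + r)
√(46845 + V(B(-10))) = √(46845 + 1/(-162 - 10*(-11 - 10))) = √(46845 + 1/(-162 - 10*(-21))) = √(46845 + 1/(-162 + 210)) = √(46845 + 1/48) = √(2248561/48) = 7*√137667/12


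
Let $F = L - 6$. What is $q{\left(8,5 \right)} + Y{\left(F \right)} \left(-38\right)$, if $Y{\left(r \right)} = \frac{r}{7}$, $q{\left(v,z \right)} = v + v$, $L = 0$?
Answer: $\frac{340}{7} \approx 48.571$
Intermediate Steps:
$q{\left(v,z \right)} = 2 v$
$F = -6$ ($F = 0 - 6 = -6$)
$Y{\left(r \right)} = \frac{r}{7}$ ($Y{\left(r \right)} = r \frac{1}{7} = \frac{r}{7}$)
$q{\left(8,5 \right)} + Y{\left(F \right)} \left(-38\right) = 2 \cdot 8 + \frac{1}{7} \left(-6\right) \left(-38\right) = 16 - - \frac{228}{7} = 16 + \frac{228}{7} = \frac{340}{7}$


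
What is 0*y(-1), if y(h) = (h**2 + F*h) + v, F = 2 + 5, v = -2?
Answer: 0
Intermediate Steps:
F = 7
y(h) = -2 + h**2 + 7*h (y(h) = (h**2 + 7*h) - 2 = -2 + h**2 + 7*h)
0*y(-1) = 0*(-2 + (-1)**2 + 7*(-1)) = 0*(-2 + 1 - 7) = 0*(-8) = 0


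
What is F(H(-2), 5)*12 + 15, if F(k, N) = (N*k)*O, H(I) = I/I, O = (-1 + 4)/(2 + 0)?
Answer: 105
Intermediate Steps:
O = 3/2 ≈ 1.5000
H(I) = 1
F(k, N) = 3*N*k/2 (F(k, N) = (N*k)*(3/2) = 3*N*k/2)
F(H(-2), 5)*12 + 15 = ((3/2)*5*1)*12 + 15 = (15/2)*12 + 15 = 90 + 15 = 105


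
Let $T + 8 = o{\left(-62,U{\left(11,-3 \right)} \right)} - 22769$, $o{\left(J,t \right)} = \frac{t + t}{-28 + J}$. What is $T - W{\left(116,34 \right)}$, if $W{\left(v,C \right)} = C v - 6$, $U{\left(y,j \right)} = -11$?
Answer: $- \frac{1202164}{45} \approx -26715.0$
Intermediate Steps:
$W{\left(v,C \right)} = -6 + C v$
$o{\left(J,t \right)} = \frac{2 t}{-28 + J}$
$T = - \frac{1024954}{45}$ ($T = -8 - \left(22769 + \frac{22}{-28 - 62}\right) = -8 - \left(22769 + \frac{22}{-90}\right) = -8 - \left(22769 + 22 \left(- \frac{1}{90}\right)\right) = -8 + \left(\frac{11}{45} - 22769\right) = -8 - \frac{1024594}{45} = - \frac{1024954}{45} \approx -22777.0$)
$T - W{\left(116,34 \right)} = - \frac{1024954}{45} - \left(-6 + 34 \cdot 116\right) = - \frac{1024954}{45} - \left(-6 + 3944\right) = - \frac{1024954}{45} - 3938 = - \frac{1202164}{45}$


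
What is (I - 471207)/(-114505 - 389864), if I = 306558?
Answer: 54883/168123 ≈ 0.32645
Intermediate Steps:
(I - 471207)/(-114505 - 389864) = (306558 - 471207)/(-114505 - 389864) = -164649/(-504369) = -164649*(-1/504369) = 54883/168123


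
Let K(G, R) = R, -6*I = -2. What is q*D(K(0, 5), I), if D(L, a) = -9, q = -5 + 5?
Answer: 0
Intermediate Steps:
I = ⅓ (I = -⅙*(-2) = ⅓ ≈ 0.33333)
q = 0
q*D(K(0, 5), I) = 0*(-9) = 0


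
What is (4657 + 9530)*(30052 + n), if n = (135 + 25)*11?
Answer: 451316844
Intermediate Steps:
n = 1760 (n = 160*11 = 1760)
(4657 + 9530)*(30052 + n) = (4657 + 9530)*(30052 + 1760) = 14187*31812 = 451316844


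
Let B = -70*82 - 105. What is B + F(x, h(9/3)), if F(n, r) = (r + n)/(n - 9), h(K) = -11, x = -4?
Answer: -75970/13 ≈ -5843.8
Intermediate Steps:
F(n, r) = (n + r)/(-9 + n)
B = -5845 (B = -5740 - 105 = -5845)
B + F(x, h(9/3)) = -5845 + (-4 - 11)/(-9 - 4) = -5845 - 15/(-13) = -5845 - 1/13*(-15) = -5845 + 15/13 = -75970/13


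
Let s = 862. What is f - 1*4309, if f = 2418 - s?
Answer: -2753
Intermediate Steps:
f = 1556 (f = 2418 - 1*862 = 2418 - 862 = 1556)
f - 1*4309 = 1556 - 1*4309 = 1556 - 4309 = -2753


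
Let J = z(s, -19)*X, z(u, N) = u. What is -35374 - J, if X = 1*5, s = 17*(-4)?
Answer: -35034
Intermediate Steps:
s = -68
X = 5
J = -340 (J = -68*5 = -340)
-35374 - J = -35374 - 1*(-340) = -35374 + 340 = -35034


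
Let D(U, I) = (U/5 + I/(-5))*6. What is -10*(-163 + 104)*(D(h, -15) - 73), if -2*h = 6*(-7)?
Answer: -17582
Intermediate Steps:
h = 21 (h = -3*(-7) = -½*(-42) = 21)
D(U, I) = -6*I/5 + 6*U/5 (D(U, I) = (U*(⅕) + I*(-⅕))*6 = (U/5 - I/5)*6 = (-I/5 + U/5)*6 = -6*I/5 + 6*U/5)
-10*(-163 + 104)*(D(h, -15) - 73) = -10*(-163 + 104)*((-6/5*(-15) + (6/5)*21) - 73) = -(-590)*((18 + 126/5) - 73) = -(-590)*(216/5 - 73) = -(-590)*(-149)/5 = -10*8791/5 = -17582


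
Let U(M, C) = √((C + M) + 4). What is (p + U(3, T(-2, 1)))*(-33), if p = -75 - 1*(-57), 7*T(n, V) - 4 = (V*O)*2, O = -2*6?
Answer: 594 - 33*√203/7 ≈ 526.83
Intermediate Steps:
O = -12
T(n, V) = 4/7 - 24*V/7 (T(n, V) = 4/7 + ((V*(-12))*2)/7 = 4/7 + (-12*V*2)/7 = 4/7 + (-24*V)/7 = 4/7 - 24*V/7)
U(M, C) = √(4 + C + M)
p = -18 (p = -75 + 57 = -18)
(p + U(3, T(-2, 1)))*(-33) = (-18 + √(4 + (4/7 - 24/7*1) + 3))*(-33) = (-18 + √(4 + (4/7 - 24/7) + 3))*(-33) = (-18 + √(4 - 20/7 + 3))*(-33) = (-18 + √(29/7))*(-33) = (-18 + √203/7)*(-33) = 594 - 33*√203/7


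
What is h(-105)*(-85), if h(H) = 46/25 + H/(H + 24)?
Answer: -35989/135 ≈ -266.58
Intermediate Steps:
h(H) = 46/25 + H/(24 + H) (h(H) = 46*(1/25) + H/(24 + H) = 46/25 + H/(24 + H))
h(-105)*(-85) = ((1104 + 71*(-105))/(25*(24 - 105)))*(-85) = ((1/25)*(1104 - 7455)/(-81))*(-85) = ((1/25)*(-1/81)*(-6351))*(-85) = (2117/675)*(-85) = -35989/135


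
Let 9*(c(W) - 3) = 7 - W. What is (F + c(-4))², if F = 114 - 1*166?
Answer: 184900/81 ≈ 2282.7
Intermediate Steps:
F = -52 (F = 114 - 166 = -52)
c(W) = 34/9 - W/9 (c(W) = 3 + (7 - W)/9 = 3 + (7/9 - W/9) = 34/9 - W/9)
(F + c(-4))² = (-52 + (34/9 - ⅑*(-4)))² = (-52 + (34/9 + 4/9))² = (-52 + 38/9)² = (-430/9)² = 184900/81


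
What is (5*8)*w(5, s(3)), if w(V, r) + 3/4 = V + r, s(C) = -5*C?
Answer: -430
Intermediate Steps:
w(V, r) = -¾ + V + r (w(V, r) = -¾ + (V + r) = -¾ + V + r)
(5*8)*w(5, s(3)) = (5*8)*(-¾ + 5 - 5*3) = 40*(-¾ + 5 - 15) = 40*(-43/4) = -430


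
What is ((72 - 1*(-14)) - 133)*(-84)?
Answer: 3948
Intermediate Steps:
((72 - 1*(-14)) - 133)*(-84) = ((72 + 14) - 133)*(-84) = (86 - 133)*(-84) = -47*(-84) = 3948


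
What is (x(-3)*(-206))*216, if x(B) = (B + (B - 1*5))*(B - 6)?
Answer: -4405104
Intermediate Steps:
x(B) = (-6 + B)*(-5 + 2*B) (x(B) = (B + (B - 5))*(-6 + B) = (B + (-5 + B))*(-6 + B) = (-5 + 2*B)*(-6 + B) = (-6 + B)*(-5 + 2*B))
(x(-3)*(-206))*216 = ((30 - 17*(-3) + 2*(-3)**2)*(-206))*216 = ((30 + 51 + 2*9)*(-206))*216 = ((30 + 51 + 18)*(-206))*216 = (99*(-206))*216 = -20394*216 = -4405104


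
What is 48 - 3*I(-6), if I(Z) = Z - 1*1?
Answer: 69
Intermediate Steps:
I(Z) = -1 + Z (I(Z) = Z - 1 = -1 + Z)
48 - 3*I(-6) = 48 - 3*(-1 - 6) = 48 - 3*(-7) = 48 + 21 = 69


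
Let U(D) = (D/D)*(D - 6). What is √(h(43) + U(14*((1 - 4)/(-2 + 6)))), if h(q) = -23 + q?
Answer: √14/2 ≈ 1.8708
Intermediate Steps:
U(D) = -6 + D (U(D) = 1*(-6 + D) = -6 + D)
√(h(43) + U(14*((1 - 4)/(-2 + 6)))) = √((-23 + 43) + (-6 + 14*((1 - 4)/(-2 + 6)))) = √(20 + (-6 + 14*(-3/4))) = √(20 + (-6 + 14*(-3*¼))) = √(20 + (-6 + 14*(-¾))) = √(20 + (-6 - 21/2)) = √(20 - 33/2) = √(7/2) = √14/2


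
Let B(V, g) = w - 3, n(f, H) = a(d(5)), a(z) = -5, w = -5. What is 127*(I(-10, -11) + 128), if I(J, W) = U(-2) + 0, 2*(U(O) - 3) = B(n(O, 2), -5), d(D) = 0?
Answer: 16129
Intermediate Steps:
n(f, H) = -5
B(V, g) = -8 (B(V, g) = -5 - 3 = -8)
U(O) = -1 (U(O) = 3 + (½)*(-8) = 3 - 4 = -1)
I(J, W) = -1 (I(J, W) = -1 + 0 = -1)
127*(I(-10, -11) + 128) = 127*(-1 + 128) = 127*127 = 16129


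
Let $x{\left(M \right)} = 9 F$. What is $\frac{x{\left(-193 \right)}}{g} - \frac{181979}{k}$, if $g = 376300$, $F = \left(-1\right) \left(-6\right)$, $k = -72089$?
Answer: $\frac{34241295253}{13563545350} \approx 2.5245$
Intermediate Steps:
$F = 6$
$x{\left(M \right)} = 54$ ($x{\left(M \right)} = 9 \cdot 6 = 54$)
$\frac{x{\left(-193 \right)}}{g} - \frac{181979}{k} = \frac{54}{376300} - \frac{181979}{-72089} = 54 \cdot \frac{1}{376300} - - \frac{181979}{72089} = \frac{27}{188150} + \frac{181979}{72089} = \frac{34241295253}{13563545350}$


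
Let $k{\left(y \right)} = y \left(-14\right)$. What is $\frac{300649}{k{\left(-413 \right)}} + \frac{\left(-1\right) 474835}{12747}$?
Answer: $\frac{155268119}{10529022} \approx 14.747$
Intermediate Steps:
$k{\left(y \right)} = - 14 y$
$\frac{300649}{k{\left(-413 \right)}} + \frac{\left(-1\right) 474835}{12747} = \frac{300649}{\left(-14\right) \left(-413\right)} + \frac{\left(-1\right) 474835}{12747} = \frac{300649}{5782} - \frac{474835}{12747} = \frac{155268119}{10529022}$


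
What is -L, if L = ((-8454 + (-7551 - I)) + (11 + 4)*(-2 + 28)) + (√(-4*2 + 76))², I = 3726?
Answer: 19273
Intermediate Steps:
L = -19273 (L = ((-8454 + (-7551 - 1*3726)) + (11 + 4)*(-2 + 28)) + (√(-4*2 + 76))² = ((-8454 + (-7551 - 3726)) + 15*26) + (√(-8 + 76))² = ((-8454 - 11277) + 390) + (√68)² = (-19731 + 390) + (2*√17)² = -19341 + 68 = -19273)
-L = -1*(-19273) = 19273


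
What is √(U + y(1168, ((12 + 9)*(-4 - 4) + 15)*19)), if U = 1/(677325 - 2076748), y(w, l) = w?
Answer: 3*√254154818517961/1399423 ≈ 34.176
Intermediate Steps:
U = -1/1399423 (U = 1/(-1399423) = -1/1399423 ≈ -7.1458e-7)
√(U + y(1168, ((12 + 9)*(-4 - 4) + 15)*19)) = √(-1/1399423 + 1168) = √(1634526063/1399423) = 3*√254154818517961/1399423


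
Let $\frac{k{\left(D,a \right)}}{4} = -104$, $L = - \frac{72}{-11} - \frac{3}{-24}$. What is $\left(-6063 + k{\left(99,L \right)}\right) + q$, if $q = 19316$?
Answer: $12837$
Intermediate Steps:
$L = \frac{587}{88}$ ($L = \left(-72\right) \left(- \frac{1}{11}\right) - - \frac{1}{8} = \frac{72}{11} + \frac{1}{8} = \frac{587}{88} \approx 6.6705$)
$k{\left(D,a \right)} = -416$ ($k{\left(D,a \right)} = 4 \left(-104\right) = -416$)
$\left(-6063 + k{\left(99,L \right)}\right) + q = \left(-6063 - 416\right) + 19316 = -6479 + 19316 = 12837$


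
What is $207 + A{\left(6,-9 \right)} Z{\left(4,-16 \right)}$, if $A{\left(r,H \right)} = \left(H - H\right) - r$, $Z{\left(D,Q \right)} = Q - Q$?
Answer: $207$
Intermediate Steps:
$Z{\left(D,Q \right)} = 0$
$A{\left(r,H \right)} = - r$ ($A{\left(r,H \right)} = 0 - r = - r$)
$207 + A{\left(6,-9 \right)} Z{\left(4,-16 \right)} = 207 + \left(-1\right) 6 \cdot 0 = 207 - 0 = 207 + 0 = 207$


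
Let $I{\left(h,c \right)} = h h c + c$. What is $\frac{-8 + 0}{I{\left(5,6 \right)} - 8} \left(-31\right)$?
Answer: $\frac{62}{37} \approx 1.6757$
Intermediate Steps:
$I{\left(h,c \right)} = c + c h^{2}$ ($I{\left(h,c \right)} = h^{2} c + c = c h^{2} + c = c + c h^{2}$)
$\frac{-8 + 0}{I{\left(5,6 \right)} - 8} \left(-31\right) = \frac{-8 + 0}{6 \left(1 + 5^{2}\right) - 8} \left(-31\right) = - \frac{8}{6 \left(1 + 25\right) - 8} \left(-31\right) = - \frac{8}{6 \cdot 26 - 8} \left(-31\right) = - \frac{8}{156 - 8} \left(-31\right) = - \frac{8}{148} \left(-31\right) = \left(-8\right) \frac{1}{148} \left(-31\right) = \left(- \frac{2}{37}\right) \left(-31\right) = \frac{62}{37}$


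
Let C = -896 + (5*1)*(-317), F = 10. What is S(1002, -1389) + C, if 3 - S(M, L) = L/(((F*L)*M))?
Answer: -24829561/10020 ≈ -2478.0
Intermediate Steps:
S(M, L) = 3 - 1/(10*M) (S(M, L) = 3 - L/((10*L)*M) = 3 - L/(10*L*M) = 3 - L*1/(10*L*M) = 3 - 1/(10*M))
C = -2481 (C = -896 + 5*(-317) = -896 - 1585 = -2481)
S(1002, -1389) + C = (3 - 1/10/1002) - 2481 = (3 - 1/10*1/1002) - 2481 = (3 - 1/10020) - 2481 = 30059/10020 - 2481 = -24829561/10020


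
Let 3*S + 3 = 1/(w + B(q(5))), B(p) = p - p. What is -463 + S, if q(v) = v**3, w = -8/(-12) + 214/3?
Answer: -100223/216 ≈ -464.00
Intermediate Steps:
w = 72 (w = -8*(-1/12) + 214*(1/3) = 2/3 + 214/3 = 72)
B(p) = 0
S = -215/216 (S = -1 + 1/(3*(72 + 0)) = -1 + (1/3)/72 = -1 + (1/3)*(1/72) = -1 + 1/216 = -215/216 ≈ -0.99537)
-463 + S = -463 - 215/216 = -100223/216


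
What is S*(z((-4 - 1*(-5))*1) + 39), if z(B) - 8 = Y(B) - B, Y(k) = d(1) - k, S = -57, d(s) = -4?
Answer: -2337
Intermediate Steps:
Y(k) = -4 - k
z(B) = 4 - 2*B (z(B) = 8 + ((-4 - B) - B) = 8 + (-4 - 2*B) = 4 - 2*B)
S*(z((-4 - 1*(-5))*1) + 39) = -57*((4 - 2*(-4 - 1*(-5))) + 39) = -57*((4 - 2*(-4 + 5)) + 39) = -57*((4 - 2) + 39) = -57*(2 + 39) = -57*41 = -2337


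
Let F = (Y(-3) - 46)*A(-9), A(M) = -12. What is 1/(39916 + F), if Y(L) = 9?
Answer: 1/40360 ≈ 2.4777e-5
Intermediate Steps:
F = 444 (F = (9 - 46)*(-12) = -37*(-12) = 444)
1/(39916 + F) = 1/(39916 + 444) = 1/40360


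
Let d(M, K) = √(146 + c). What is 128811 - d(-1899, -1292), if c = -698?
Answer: 128811 - 2*I*√138 ≈ 1.2881e+5 - 23.495*I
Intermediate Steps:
d(M, K) = 2*I*√138 (d(M, K) = √(146 - 698) = √(-552) = 2*I*√138)
128811 - d(-1899, -1292) = 128811 - 2*I*√138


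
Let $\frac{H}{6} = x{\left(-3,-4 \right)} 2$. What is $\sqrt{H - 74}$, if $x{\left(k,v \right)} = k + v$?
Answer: $i \sqrt{158} \approx 12.57 i$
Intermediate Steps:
$H = -84$ ($H = 6 \left(-3 - 4\right) 2 = 6 \left(\left(-7\right) 2\right) = 6 \left(-14\right) = -84$)
$\sqrt{H - 74} = \sqrt{-84 - 74} = \sqrt{-158} = i \sqrt{158}$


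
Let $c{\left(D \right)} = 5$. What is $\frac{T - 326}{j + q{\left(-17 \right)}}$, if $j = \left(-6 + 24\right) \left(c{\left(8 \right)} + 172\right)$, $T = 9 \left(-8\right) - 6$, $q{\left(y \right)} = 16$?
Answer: $- \frac{202}{1601} \approx -0.12617$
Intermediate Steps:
$T = -78$ ($T = -72 - 6 = -78$)
$j = 3186$ ($j = \left(-6 + 24\right) \left(5 + 172\right) = 18 \cdot 177 = 3186$)
$\frac{T - 326}{j + q{\left(-17 \right)}} = \frac{-78 - 326}{3186 + 16} = - \frac{404}{3202} = \left(-404\right) \frac{1}{3202} = - \frac{202}{1601}$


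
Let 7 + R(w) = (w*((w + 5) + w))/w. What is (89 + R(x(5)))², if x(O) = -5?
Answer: 5929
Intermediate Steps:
R(w) = -2 + 2*w (R(w) = -7 + (w*((w + 5) + w))/w = -7 + (w*((5 + w) + w))/w = -7 + (w*(5 + 2*w))/w = -7 + (5 + 2*w) = -2 + 2*w)
(89 + R(x(5)))² = (89 + (-2 + 2*(-5)))² = (89 + (-2 - 10))² = (89 - 12)² = 77² = 5929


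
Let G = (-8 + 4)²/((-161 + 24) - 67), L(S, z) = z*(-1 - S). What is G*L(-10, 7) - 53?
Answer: -985/17 ≈ -57.941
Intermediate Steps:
G = -4/51 (G = (-4)²/(-137 - 67) = 16/(-204) = 16*(-1/204) = -4/51 ≈ -0.078431)
G*L(-10, 7) - 53 = -(-4)*7*(1 - 10)/51 - 53 = -(-4)*7*(-9)/51 - 53 = -4/51*63 - 53 = -84/17 - 53 = -985/17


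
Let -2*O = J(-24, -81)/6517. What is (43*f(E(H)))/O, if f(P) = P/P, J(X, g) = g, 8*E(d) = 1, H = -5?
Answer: 560462/81 ≈ 6919.3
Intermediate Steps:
E(d) = ⅛ (E(d) = (⅛)*1 = ⅛)
f(P) = 1
O = 81/13034 (O = -(-81)/(2*6517) = -½*(-81/6517) = 81/13034 ≈ 0.0062145)
(43*f(E(H)))/O = (43*1)/(81/13034) = 43*(13034/81) = 560462/81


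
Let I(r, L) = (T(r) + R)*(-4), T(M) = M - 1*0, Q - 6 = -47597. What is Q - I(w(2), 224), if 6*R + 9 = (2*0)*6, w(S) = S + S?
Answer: -47581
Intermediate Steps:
Q = -47591 (Q = 6 - 47597 = -47591)
T(M) = M (T(M) = M + 0 = M)
w(S) = 2*S
R = -3/2 (R = -3/2 + ((2*0)*6)/6 = -3/2 + (0*6)/6 = -3/2 + (⅙)*0 = -3/2 + 0 = -3/2 ≈ -1.5000)
I(r, L) = 6 - 4*r (I(r, L) = (r - 3/2)*(-4) = (-3/2 + r)*(-4) = 6 - 4*r)
Q - I(w(2), 224) = -47591 - (6 - 8*2) = -47591 - (6 - 4*4) = -47591 - (6 - 16) = -47591 - 1*(-10) = -47591 + 10 = -47581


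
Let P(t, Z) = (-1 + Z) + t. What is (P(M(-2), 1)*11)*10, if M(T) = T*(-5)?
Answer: 1100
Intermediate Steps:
M(T) = -5*T
P(t, Z) = -1 + Z + t
(P(M(-2), 1)*11)*10 = ((-1 + 1 - 5*(-2))*11)*10 = ((-1 + 1 + 10)*11)*10 = (10*11)*10 = 110*10 = 1100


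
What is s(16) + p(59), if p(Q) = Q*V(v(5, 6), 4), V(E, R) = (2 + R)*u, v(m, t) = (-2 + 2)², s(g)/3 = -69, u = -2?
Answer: -915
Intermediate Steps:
s(g) = -207 (s(g) = 3*(-69) = -207)
v(m, t) = 0 (v(m, t) = 0² = 0)
V(E, R) = -4 - 2*R (V(E, R) = (2 + R)*(-2) = -4 - 2*R)
p(Q) = -12*Q (p(Q) = Q*(-4 - 2*4) = Q*(-4 - 8) = Q*(-12) = -12*Q)
s(16) + p(59) = -207 - 12*59 = -207 - 708 = -915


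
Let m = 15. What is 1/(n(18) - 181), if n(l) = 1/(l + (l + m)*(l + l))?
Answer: -1206/218285 ≈ -0.0055249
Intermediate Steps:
n(l) = 1/(l + 2*l*(15 + l)) (n(l) = 1/(l + (l + 15)*(l + l)) = 1/(l + (15 + l)*(2*l)) = 1/(l + 2*l*(15 + l)))
1/(n(18) - 181) = 1/(1/(18*(31 + 2*18)) - 181) = 1/(1/(18*(31 + 36)) - 181) = 1/((1/18)/67 - 181) = 1/((1/18)*(1/67) - 181) = 1/(1/1206 - 181) = 1/(-218285/1206) = -1206/218285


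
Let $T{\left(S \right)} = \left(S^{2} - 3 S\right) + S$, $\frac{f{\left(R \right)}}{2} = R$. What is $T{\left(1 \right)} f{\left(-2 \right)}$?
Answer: $4$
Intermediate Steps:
$f{\left(R \right)} = 2 R$
$T{\left(S \right)} = S^{2} - 2 S$
$T{\left(1 \right)} f{\left(-2 \right)} = 1 \left(-2 + 1\right) 2 \left(-2\right) = 1 \left(-1\right) \left(-4\right) = \left(-1\right) \left(-4\right) = 4$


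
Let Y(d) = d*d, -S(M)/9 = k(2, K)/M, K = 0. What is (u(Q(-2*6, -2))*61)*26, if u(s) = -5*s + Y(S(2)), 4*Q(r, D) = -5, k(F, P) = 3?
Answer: 298961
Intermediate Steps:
S(M) = -27/M
Y(d) = d²
Q(r, D) = -5/4 (Q(r, D) = (¼)*(-5) = -5/4)
u(s) = 729/4 - 5*s (u(s) = -5*s + (-27/2)² = -5*s + 729/4 = 729/4 - 5*s)
(u(Q(-2*6, -2))*61)*26 = ((729/4 - 5*(-5/4))*61)*26 = ((729/4 + 25/4)*61)*26 = ((377/2)*61)*26 = (22997/2)*26 = 298961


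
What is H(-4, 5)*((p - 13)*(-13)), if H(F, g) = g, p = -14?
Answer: 1755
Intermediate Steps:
H(-4, 5)*((p - 13)*(-13)) = 5*((-14 - 13)*(-13)) = 5*(-27*(-13)) = 5*351 = 1755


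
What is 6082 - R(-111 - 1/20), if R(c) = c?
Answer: 123861/20 ≈ 6193.0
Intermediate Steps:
6082 - R(-111 - 1/20) = 6082 - (-111 - 1/20) = 6082 - 1*(-2221/20) = 6082 + 2221/20 = 123861/20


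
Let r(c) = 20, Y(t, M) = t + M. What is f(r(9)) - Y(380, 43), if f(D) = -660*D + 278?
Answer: -13345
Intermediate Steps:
Y(t, M) = M + t
f(D) = 278 - 660*D
f(r(9)) - Y(380, 43) = (278 - 660*20) - (43 + 380) = (278 - 13200) - 1*423 = -12922 - 423 = -13345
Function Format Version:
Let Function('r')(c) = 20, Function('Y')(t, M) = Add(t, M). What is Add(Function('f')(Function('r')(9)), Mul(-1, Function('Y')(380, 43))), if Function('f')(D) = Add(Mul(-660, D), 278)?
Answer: -13345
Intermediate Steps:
Function('Y')(t, M) = Add(M, t)
Function('f')(D) = Add(278, Mul(-660, D))
Add(Function('f')(Function('r')(9)), Mul(-1, Function('Y')(380, 43))) = Add(Add(278, Mul(-660, 20)), Mul(-1, Add(43, 380))) = Add(Add(278, -13200), Mul(-1, 423)) = Add(-12922, -423) = -13345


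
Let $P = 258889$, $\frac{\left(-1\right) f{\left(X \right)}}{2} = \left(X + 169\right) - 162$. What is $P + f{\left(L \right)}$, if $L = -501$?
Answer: $259877$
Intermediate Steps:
$f{\left(X \right)} = -14 - 2 X$ ($f{\left(X \right)} = - 2 \left(\left(X + 169\right) - 162\right) = - 2 \left(\left(169 + X\right) - 162\right) = - 2 \left(7 + X\right) = -14 - 2 X$)
$P + f{\left(L \right)} = 258889 - -988 = 258889 + \left(-14 + 1002\right) = 258889 + 988 = 259877$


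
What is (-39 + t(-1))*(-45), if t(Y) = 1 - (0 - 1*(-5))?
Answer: 1935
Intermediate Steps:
t(Y) = -4 (t(Y) = 1 - (0 + 5) = 1 - 1*5 = 1 - 5 = -4)
(-39 + t(-1))*(-45) = (-39 - 4)*(-45) = -43*(-45) = 1935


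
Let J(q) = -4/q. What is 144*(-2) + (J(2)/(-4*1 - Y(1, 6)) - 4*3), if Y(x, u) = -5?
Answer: -302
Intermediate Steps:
144*(-2) + (J(2)/(-4*1 - Y(1, 6)) - 4*3) = 144*(-2) + ((-4/2)/(-4*1 - 1*(-5)) - 4*3) = -288 + ((-4*½)/(-4 + 5) - 12) = -288 + (-2/1 - 12) = -288 + (-2*1 - 12) = -288 + (-2 - 12) = -288 - 14 = -302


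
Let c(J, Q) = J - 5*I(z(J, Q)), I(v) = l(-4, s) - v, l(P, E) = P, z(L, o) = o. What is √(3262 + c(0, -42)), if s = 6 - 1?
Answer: 32*√3 ≈ 55.426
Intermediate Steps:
s = 5
I(v) = -4 - v
c(J, Q) = 20 + J + 5*Q (c(J, Q) = J - 5*(-4 - Q) = J + (20 + 5*Q) = 20 + J + 5*Q)
√(3262 + c(0, -42)) = √(3262 + (20 + 0 + 5*(-42))) = √(3262 + (20 + 0 - 210)) = √(3262 - 190) = √3072 = 32*√3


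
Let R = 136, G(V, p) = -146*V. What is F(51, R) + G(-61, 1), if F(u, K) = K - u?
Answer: 8991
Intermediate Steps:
F(51, R) + G(-61, 1) = (136 - 1*51) - 146*(-61) = (136 - 51) + 8906 = 85 + 8906 = 8991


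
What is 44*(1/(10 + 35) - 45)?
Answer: -89056/45 ≈ -1979.0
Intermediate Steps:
44*(1/(10 + 35) - 45) = 44*(1/45 - 45) = 44*(-2024/45) = -89056/45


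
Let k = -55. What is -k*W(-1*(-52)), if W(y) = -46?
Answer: -2530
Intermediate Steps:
-k*W(-1*(-52)) = -(-55)*(-46) = -1*2530 = -2530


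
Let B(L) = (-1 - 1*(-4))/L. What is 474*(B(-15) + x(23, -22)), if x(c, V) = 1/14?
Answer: -2133/35 ≈ -60.943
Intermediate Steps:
B(L) = 3/L (B(L) = (-1 + 4)/L = 3/L)
x(c, V) = 1/14
474*(B(-15) + x(23, -22)) = 474*(3/(-15) + 1/14) = 474*(3*(-1/15) + 1/14) = 474*(-⅕ + 1/14) = 474*(-9/70) = -2133/35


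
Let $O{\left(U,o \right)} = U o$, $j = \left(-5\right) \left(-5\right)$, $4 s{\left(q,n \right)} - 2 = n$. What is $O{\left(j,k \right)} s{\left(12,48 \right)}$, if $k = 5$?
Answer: $\frac{3125}{2} \approx 1562.5$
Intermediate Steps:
$s{\left(q,n \right)} = \frac{1}{2} + \frac{n}{4}$
$j = 25$
$O{\left(j,k \right)} s{\left(12,48 \right)} = 25 \cdot 5 \left(\frac{1}{2} + \frac{1}{4} \cdot 48\right) = 125 \left(\frac{1}{2} + 12\right) = 125 \cdot \frac{25}{2} = \frac{3125}{2}$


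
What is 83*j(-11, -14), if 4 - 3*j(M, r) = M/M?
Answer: 83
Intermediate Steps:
j(M, r) = 1 (j(M, r) = 4/3 - M/(3*M) = 4/3 - ⅓*1 = 4/3 - ⅓ = 1)
83*j(-11, -14) = 83*1 = 83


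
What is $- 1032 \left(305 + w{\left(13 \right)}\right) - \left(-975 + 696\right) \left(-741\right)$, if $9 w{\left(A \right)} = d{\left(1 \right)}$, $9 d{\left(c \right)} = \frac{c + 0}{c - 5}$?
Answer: $- \frac{14080387}{27} \approx -5.215 \cdot 10^{5}$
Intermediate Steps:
$d{\left(c \right)} = \frac{c}{9 \left(-5 + c\right)}$ ($d{\left(c \right)} = \frac{\left(c + 0\right) \frac{1}{c - 5}}{9} = \frac{c \frac{1}{-5 + c}}{9} = \frac{c}{9 \left(-5 + c\right)}$)
$w{\left(A \right)} = - \frac{1}{324}$ ($w{\left(A \right)} = \frac{\frac{1}{9} \cdot 1 \frac{1}{-5 + 1}}{9} = \frac{\frac{1}{9} \cdot 1 \frac{1}{-4}}{9} = \frac{\frac{1}{9} \cdot 1 \left(- \frac{1}{4}\right)}{9} = \frac{1}{9} \left(- \frac{1}{36}\right) = - \frac{1}{324}$)
$- 1032 \left(305 + w{\left(13 \right)}\right) - \left(-975 + 696\right) \left(-741\right) = - 1032 \left(305 - \frac{1}{324}\right) - \left(-975 + 696\right) \left(-741\right) = \left(-1032\right) \frac{98819}{324} - \left(-279\right) \left(-741\right) = - \frac{8498434}{27} - 206739 = - \frac{14080387}{27}$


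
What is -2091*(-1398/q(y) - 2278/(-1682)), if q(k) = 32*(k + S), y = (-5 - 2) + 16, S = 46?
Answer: -866637951/740080 ≈ -1171.0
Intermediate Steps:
y = 9 (y = -7 + 16 = 9)
q(k) = 1472 + 32*k (q(k) = 32*(k + 46) = 32*(46 + k) = 1472 + 32*k)
-2091*(-1398/q(y) - 2278/(-1682)) = -2091*(-1398/(1472 + 32*9) - 2278/(-1682)) = -2091*(-1398/(1472 + 288) - 2278*(-1/1682)) = -2091*(-1398/1760 + 1139/841) = -2091*(-1398*1/1760 + 1139/841) = -2091*(-699/880 + 1139/841) = -2091*414461/740080 = -866637951/740080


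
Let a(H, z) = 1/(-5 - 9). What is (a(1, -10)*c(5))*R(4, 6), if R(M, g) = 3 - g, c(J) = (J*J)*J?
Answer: 375/14 ≈ 26.786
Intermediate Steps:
c(J) = J³ (c(J) = J²*J = J³)
a(H, z) = -1/14 (a(H, z) = 1/(-14) = -1/14)
(a(1, -10)*c(5))*R(4, 6) = (-1/14*5³)*(3 - 1*6) = (-1/14*125)*(3 - 6) = -125/14*(-3) = 375/14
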